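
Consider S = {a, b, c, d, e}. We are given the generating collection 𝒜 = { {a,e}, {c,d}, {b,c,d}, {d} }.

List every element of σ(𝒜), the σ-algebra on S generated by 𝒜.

Seed the family with 𝒜 together with ∅ and S: { {}, {d}, {a,e}, {c,d}, {b,c,d}, S }.
Iteration 1: +4 →
  {a,b,e}  = {c,d}ᶜ
  {a,d,e}  = {a,e} ∪ {d}
  {a,b,c,e}  = {d}ᶜ
  {a,c,d,e}  = {c,d} ∪ {a,e}
  (now 10)
Iteration 2: +3 →
  {b}  = {a,c,d,e}ᶜ
  {b,c}  = {a,d,e}ᶜ
  {a,b,d,e}  = {a,d,e} ∪ {a,b,e}
  (now 13)
Iteration 3: +2 →
  {c}  = {a,b,d,e}ᶜ
  {b,d}  = {d} ∪ {b}
  (now 15)
Iteration 4 (1 new):
  {a,c,e}  = {b,d}ᶜ
  (now 16)
Iteration 5: already closed under ᶜ and ∪.

Hence σ(𝒜) has 16 members: { {}, {b}, {c}, {d}, {a,e}, {b,c}, {b,d}, {c,d}, {a,b,e}, {a,c,e}, {a,d,e}, {b,c,d}, {a,b,c,e}, {a,b,d,e}, {a,c,d,e}, S }.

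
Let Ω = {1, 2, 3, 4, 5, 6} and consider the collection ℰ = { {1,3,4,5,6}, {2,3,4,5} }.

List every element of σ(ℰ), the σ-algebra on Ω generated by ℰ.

Take S₀ = ℰ ∪ {∅, Ω} = { ∅, {2,3,4,5}, {1,3,4,5,6}, Ω }.
Round 1: +2 →
  {2}  = Ω∖{1,3,4,5,6}
  {1,6}  = Ω∖{2,3,4,5}
  |family| = 6
Round 2: +1 →
  {1,2,6}  = {1,6} ∪ {2}
  |family| = 7
Round 3: 1 new —
  {3,4,5}  = Ω∖{1,2,6}
  |family| = 8
Round 4: no new sets; the family is a σ-algebra.

σ(ℰ) = { ∅, {2}, {1,6}, {1,2,6}, {3,4,5}, {2,3,4,5}, {1,3,4,5,6}, Ω }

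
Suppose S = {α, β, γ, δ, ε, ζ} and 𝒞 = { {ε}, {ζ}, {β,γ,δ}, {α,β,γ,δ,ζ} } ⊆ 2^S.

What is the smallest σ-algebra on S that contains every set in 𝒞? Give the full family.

Take S₀ = 𝒞 ∪ {∅, S} = { {}, {ε}, {ζ}, {β,γ,δ}, {α,β,γ,δ,ζ}, S }.
Step 1 (5 new):
  {ε,ζ}  = {ε} ∪ {ζ}
  {α,ε,ζ}  = S∖{β,γ,δ}
  {β,γ,δ,ε}  = {β,γ,δ} ∪ {ε}
  {β,γ,δ,ζ}  = {β,γ,δ} ∪ {ζ}
  {α,β,γ,δ,ε}  = S∖{ζ}
  — 11 sets.
Step 2. New:
  {α,ε}  = S∖{β,γ,δ,ζ}
  {α,ζ}  = S∖{β,γ,δ,ε}
  {α,β,γ,δ}  = S∖{ε,ζ}
  {β,γ,δ,ε,ζ}  = {β,γ,δ} ∪ {ε,ζ}
  — 15 sets.
Step 3: +1 →
  {α}  = S∖{β,γ,δ,ε,ζ}
  — 16 sets.
Step 4: no new sets; the family is a σ-algebra.

σ(𝒞) = { {}, {α}, {ε}, {ζ}, {α,ε}, {α,ζ}, {ε,ζ}, {α,ε,ζ}, {β,γ,δ}, {α,β,γ,δ}, {β,γ,δ,ε}, {β,γ,δ,ζ}, {α,β,γ,δ,ε}, {α,β,γ,δ,ζ}, {β,γ,δ,ε,ζ}, S }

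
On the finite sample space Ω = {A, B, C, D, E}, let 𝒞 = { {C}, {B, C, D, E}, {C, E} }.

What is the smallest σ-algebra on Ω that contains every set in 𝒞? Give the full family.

σ(𝒞) = { {}, {A}, {C}, {E}, {A, C}, {A, E}, {B, D}, {C, E}, {A, B, D}, {A, C, E}, {B, C, D}, {B, D, E}, {A, B, C, D}, {A, B, D, E}, {B, C, D, E}, Ω }

Derivation:
Seed the family with 𝒞 together with ∅ and Ω: { {}, {C}, {C, E}, {B, C, D, E}, Ω }.
Step 1: 3 new —
  {A}  = Ω∖{B, C, D, E}
  {A, B, D}  = Ω∖{C, E}
  {A, B, D, E}  = Ω∖{C}
  — 8 sets.
Step 2 adds 3:
  {A, C}  = {C} ∪ {A}
  {A, C, E}  = {C, E} ∪ {A}
  {A, B, C, D}  = {C} ∪ {A, B, D}
  — 11 sets.
Step 3 adds 3:
  {E}  = Ω∖{A, B, C, D}
  {B, D}  = Ω∖{A, C, E}
  {B, D, E}  = Ω∖{A, C}
  — 14 sets.
Step 4: +2 →
  {A, E}  = {E} ∪ {A}
  {B, C, D}  = {C} ∪ {B, D}
  — 16 sets.
Step 5: closed — nothing new.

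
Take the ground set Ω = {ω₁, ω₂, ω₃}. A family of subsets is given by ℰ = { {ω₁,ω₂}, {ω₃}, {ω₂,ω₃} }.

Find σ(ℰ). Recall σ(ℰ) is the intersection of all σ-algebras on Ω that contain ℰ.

|σ(ℰ)| = 8.  σ(ℰ) = { {}, {ω₁}, {ω₂}, {ω₃}, {ω₁,ω₂}, {ω₁,ω₃}, {ω₂,ω₃}, Ω }

Trace:
Initial family (5 sets): { {}, {ω₃}, {ω₁,ω₂}, {ω₂,ω₃}, Ω }.
Round 1. New:
  {ω₁}  = complement {ω₂,ω₃}
  (now 6)
Round 2 adds 1:
  {ω₁,ω₃}  = {ω₃} ∪ {ω₁}
  (now 7)
Round 3 (1 new):
  {ω₂}  = complement {ω₁,ω₃}
  (now 8)
Round 4: closed — nothing new.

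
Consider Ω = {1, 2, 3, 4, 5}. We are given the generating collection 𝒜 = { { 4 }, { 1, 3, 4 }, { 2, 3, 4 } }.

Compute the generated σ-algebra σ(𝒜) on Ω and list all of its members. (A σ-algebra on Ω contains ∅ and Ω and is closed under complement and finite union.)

Answer: σ(𝒜) = { ∅, { 1 }, { 2 }, { 3 }, { 4 }, { 5 }, { 1, 2 }, { 1, 3 }, { 1, 4 }, { 1, 5 }, { 2, 3 }, { 2, 4 }, { 2, 5 }, { 3, 4 }, { 3, 5 }, { 4, 5 }, { 1, 2, 3 }, { 1, 2, 4 }, { 1, 2, 5 }, { 1, 3, 4 }, { 1, 3, 5 }, { 1, 4, 5 }, { 2, 3, 4 }, { 2, 3, 5 }, { 2, 4, 5 }, { 3, 4, 5 }, { 1, 2, 3, 4 }, { 1, 2, 3, 5 }, { 1, 2, 4, 5 }, { 1, 3, 4, 5 }, { 2, 3, 4, 5 }, Ω }

Working:
Take S₀ = 𝒜 ∪ {∅, Ω} = { ∅, { 4 }, { 1, 3, 4 }, { 2, 3, 4 }, Ω }.
Pass 1: 4 new —
  { 1, 5 }  = ᶜ of { 2, 3, 4 }
  { 2, 5 }  = ᶜ of { 1, 3, 4 }
  { 1, 2, 3, 4 }  = { 1, 3, 4 } ∪ { 2, 3, 4 }
  { 1, 2, 3, 5 }  = ᶜ of { 4 }
Pass 2 adds 6:
  { 5 }  = ᶜ of { 1, 2, 3, 4 }
  { 1, 2, 5 }  = { 2, 5 } ∪ { 1, 5 }
  { 1, 4, 5 }  = { 1, 5 } ∪ { 4 }
  { 2, 4, 5 }  = { 2, 5 } ∪ { 4 }
  { 1, 3, 4, 5 }  = { 1, 3, 4 } ∪ { 1, 5 }
  { 2, 3, 4, 5 }  = { 2, 5 } ∪ { 2, 3, 4 }
Pass 3 adds 7:
  { 1 }  = ᶜ of { 2, 3, 4, 5 }
  { 2 }  = ᶜ of { 1, 3, 4, 5 }
  { 1, 3 }  = ᶜ of { 2, 4, 5 }
  { 2, 3 }  = ᶜ of { 1, 4, 5 }
  { 3, 4 }  = ᶜ of { 1, 2, 5 }
  { 4, 5 }  = { 4 } ∪ { 5 }
  { 1, 2, 4, 5 }  = { 1, 4, 5 } ∪ { 2, 5 }
Pass 4: +8 →
  { 3 }  = ᶜ of { 1, 2, 4, 5 }
  { 1, 2 }  = { 2 } ∪ { 1 }
  { 1, 4 }  = { 4 } ∪ { 1 }
  { 2, 4 }  = { 2 } ∪ { 4 }
  { 1, 2, 3 }  = ᶜ of { 4, 5 }
  { 1, 3, 5 }  = { 1, 3 } ∪ { 1, 5 }
  { 2, 3, 5 }  = { 2, 5 } ∪ { 2, 3 }
  { 3, 4, 5 }  = { 3, 4 } ∪ { 4, 5 }
Pass 5. New:
  { 3, 5 }  = { 5 } ∪ { 3 }
  { 1, 2, 4 }  = { 1, 2 } ∪ { 1, 4 }
Pass 6: already closed under ᶜ and ∪.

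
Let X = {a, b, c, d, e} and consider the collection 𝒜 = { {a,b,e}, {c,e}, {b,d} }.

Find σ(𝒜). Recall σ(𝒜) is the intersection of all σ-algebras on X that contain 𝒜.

σ(𝒜) (32 sets): { {}, {a}, {b}, {c}, {d}, {e}, {a,b}, {a,c}, {a,d}, {a,e}, {b,c}, {b,d}, {b,e}, {c,d}, {c,e}, {d,e}, {a,b,c}, {a,b,d}, {a,b,e}, {a,c,d}, {a,c,e}, {a,d,e}, {b,c,d}, {b,c,e}, {b,d,e}, {c,d,e}, {a,b,c,d}, {a,b,c,e}, {a,b,d,e}, {a,c,d,e}, {b,c,d,e}, X }

Trace:
Begin from { {}, {b,d}, {c,e}, {a,b,e}, X } (that is, 𝒜 plus ∅ and X).
Pass 1 adds 6:
  {c,d}  = {a,b,e}ᶜ
  {a,b,d}  = {c,e}ᶜ
  {a,c,e}  = {b,d}ᶜ
  {a,b,c,e}  = {a,b,e} ∪ {c,e}
  {a,b,d,e}  = {a,b,e} ∪ {b,d}
  {b,c,d,e}  = {c,e} ∪ {b,d}
  (now 11)
Pass 2. New:
  {a}  = {b,c,d,e}ᶜ
  {c}  = {a,b,d,e}ᶜ
  {d}  = {a,b,c,e}ᶜ
  {b,c,d}  = {c,d} ∪ {b,d}
  {c,d,e}  = {c,d} ∪ {c,e}
  {a,b,c,d}  = {c,d} ∪ {a,b,d}
  {a,c,d,e}  = {c,d} ∪ {a,c,e}
  (now 18)
Pass 3. New:
  {b}  = {a,c,d,e}ᶜ
  {e}  = {a,b,c,d}ᶜ
  {a,b}  = {c,d,e}ᶜ
  {a,c}  = {c} ∪ {a}
  {a,d}  = {d} ∪ {a}
  {a,e}  = {b,c,d}ᶜ
  {a,c,d}  = {c,d} ∪ {a}
  (now 25)
Pass 4. New:
  {b,c}  = {b} ∪ {c}
  {b,e}  = {a,c,d}ᶜ
  {d,e}  = {e} ∪ {d}
  {a,b,c}  = {a,b} ∪ {c}
  {a,d,e}  = {e} ∪ {a,d}
  {b,c,e}  = {a,d}ᶜ
  {b,d,e}  = {a,c}ᶜ
  (now 32)
Pass 5: already closed under ᶜ and ∪.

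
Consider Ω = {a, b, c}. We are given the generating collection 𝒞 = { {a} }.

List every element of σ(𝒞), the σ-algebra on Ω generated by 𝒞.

|σ(𝒞)| = 4.  σ(𝒞) = { {}, {a}, {b, c}, Ω }

Trace:
Take S₀ = 𝒞 ∪ {∅, Ω} = { {}, {a}, Ω }.
Round 1 adds 1:
  {b, c}  = {a}ᶜ
  [4 total]
Round 2: already closed under ᶜ and ∪.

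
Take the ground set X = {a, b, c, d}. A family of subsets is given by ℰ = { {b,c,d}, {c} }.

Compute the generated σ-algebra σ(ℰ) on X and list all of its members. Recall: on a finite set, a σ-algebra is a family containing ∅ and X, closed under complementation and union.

|σ(ℰ)| = 8.  σ(ℰ) = { {}, {a}, {c}, {a,c}, {b,d}, {a,b,d}, {b,c,d}, X }

Derivation:
Start: ℰ ∪ {∅, X} = { {}, {c}, {b,c,d}, X }.
Step 1. New:
  {a}  = X∖{b,c,d}
  {a,b,d}  = X∖{c}
  |family| = 6
Step 2 adds 1:
  {a,c}  = {c} ∪ {a}
  |family| = 7
Step 3. New:
  {b,d}  = X∖{a,c}
  |family| = 8
Step 4: already closed under ᶜ and ∪.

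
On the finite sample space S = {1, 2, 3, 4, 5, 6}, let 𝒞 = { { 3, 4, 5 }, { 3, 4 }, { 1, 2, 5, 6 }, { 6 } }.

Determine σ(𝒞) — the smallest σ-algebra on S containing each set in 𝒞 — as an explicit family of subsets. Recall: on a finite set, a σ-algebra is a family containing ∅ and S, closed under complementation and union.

|σ(𝒞)| = 16.  σ(𝒞) = { ∅, { 5 }, { 6 }, { 1, 2 }, { 3, 4 }, { 5, 6 }, { 1, 2, 5 }, { 1, 2, 6 }, { 3, 4, 5 }, { 3, 4, 6 }, { 1, 2, 3, 4 }, { 1, 2, 5, 6 }, { 3, 4, 5, 6 }, { 1, 2, 3, 4, 5 }, { 1, 2, 3, 4, 6 }, S }

Derivation:
Take S₀ = 𝒞 ∪ {∅, S} = { ∅, { 6 }, { 3, 4 }, { 3, 4, 5 }, { 1, 2, 5, 6 }, S }.
Pass 1: +4 →
  { 1, 2, 6 }  = ᶜ of { 3, 4, 5 }
  { 3, 4, 6 }  = { 3, 4 } ∪ { 6 }
  { 3, 4, 5, 6 }  = { 3, 4, 5 } ∪ { 6 }
  { 1, 2, 3, 4, 5 }  = ᶜ of { 6 }
Pass 2 adds 3:
  { 1, 2 }  = ᶜ of { 3, 4, 5, 6 }
  { 1, 2, 5 }  = ᶜ of { 3, 4, 6 }
  { 1, 2, 3, 4, 6 }  = { 3, 4 } ∪ { 1, 2, 6 }
Pass 3 (2 new):
  { 5 }  = ᶜ of { 1, 2, 3, 4, 6 }
  { 1, 2, 3, 4 }  = { 3, 4 } ∪ { 1, 2 }
Pass 4 (1 new):
  { 5, 6 }  = ᶜ of { 1, 2, 3, 4 }
Pass 5: stable.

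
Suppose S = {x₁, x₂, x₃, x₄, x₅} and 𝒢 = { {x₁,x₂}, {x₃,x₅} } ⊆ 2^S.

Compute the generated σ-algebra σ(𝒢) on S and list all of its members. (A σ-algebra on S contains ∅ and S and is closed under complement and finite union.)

|σ(𝒢)| = 8.  σ(𝒢) = { {}, {x₄}, {x₁,x₂}, {x₃,x₅}, {x₁,x₂,x₄}, {x₃,x₄,x₅}, {x₁,x₂,x₃,x₅}, S }

Working:
Take S₀ = 𝒢 ∪ {∅, S} = { {}, {x₁,x₂}, {x₃,x₅}, S }.
Iteration 1. New:
  {x₁,x₂,x₄}  = S∖{x₃,x₅}
  {x₃,x₄,x₅}  = S∖{x₁,x₂}
  {x₁,x₂,x₃,x₅}  = {x₁,x₂} ∪ {x₃,x₅}
  (now 7)
Iteration 2 (1 new):
  {x₄}  = S∖{x₁,x₂,x₃,x₅}
  (now 8)
Iteration 3: already closed under ᶜ and ∪.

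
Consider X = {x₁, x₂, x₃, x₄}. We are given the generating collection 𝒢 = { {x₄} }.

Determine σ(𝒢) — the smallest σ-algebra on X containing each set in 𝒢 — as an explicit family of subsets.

σ(𝒢) = { {}, {x₄}, {x₁, x₂, x₃}, X }

Trace:
Begin from { {}, {x₄}, X } (that is, 𝒢 plus ∅ and X).
Iteration 1 adds 1:
  {x₁, x₂, x₃}  = ᶜ of {x₄}
  [4 total]
Iteration 2: already closed under ᶜ and ∪.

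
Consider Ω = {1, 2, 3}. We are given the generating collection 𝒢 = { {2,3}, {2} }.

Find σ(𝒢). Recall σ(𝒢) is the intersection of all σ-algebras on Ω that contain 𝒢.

|σ(𝒢)| = 8.  σ(𝒢) = { {}, {1}, {2}, {3}, {1,2}, {1,3}, {2,3}, Ω }

Check:
Take S₀ = 𝒢 ∪ {∅, Ω} = { {}, {2}, {2,3}, Ω }.
Pass 1 adds 2:
  {1}  = {2,3}ᶜ
  {1,3}  = {2}ᶜ
  — 6 sets.
Pass 2 (1 new):
  {1,2}  = {2} ∪ {1}
  — 7 sets.
Pass 3 (1 new):
  {3}  = {1,2}ᶜ
  — 8 sets.
Pass 4: closed — nothing new.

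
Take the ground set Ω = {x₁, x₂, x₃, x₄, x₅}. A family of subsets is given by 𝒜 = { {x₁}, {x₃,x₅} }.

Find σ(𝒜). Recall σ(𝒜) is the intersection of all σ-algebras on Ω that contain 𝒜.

|σ(𝒜)| = 8.  σ(𝒜) = { {}, {x₁}, {x₂,x₄}, {x₃,x₅}, {x₁,x₂,x₄}, {x₁,x₃,x₅}, {x₂,x₃,x₄,x₅}, Ω }

Trace:
Begin from { {}, {x₁}, {x₃,x₅}, Ω } (that is, 𝒜 plus ∅ and Ω).
Round 1 adds 3:
  {x₁,x₂,x₄}  = {x₃,x₅}ᶜ
  {x₁,x₃,x₅}  = {x₃,x₅} ∪ {x₁}
  {x₂,x₃,x₄,x₅}  = {x₁}ᶜ
  |family| = 7
Round 2: 1 new —
  {x₂,x₄}  = {x₁,x₃,x₅}ᶜ
  |family| = 8
Round 3: closed — nothing new.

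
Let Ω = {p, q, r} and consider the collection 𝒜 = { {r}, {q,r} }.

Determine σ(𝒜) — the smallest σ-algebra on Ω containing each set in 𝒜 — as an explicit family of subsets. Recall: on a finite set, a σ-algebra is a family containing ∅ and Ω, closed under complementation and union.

Start: 𝒜 ∪ {∅, Ω} = { ∅, {r}, {q,r}, Ω }.
Step 1 (2 new):
  {p}  = {q,r}ᶜ
  {p,q}  = {r}ᶜ
  (now 6)
Step 2 adds 1:
  {p,r}  = {r} ∪ {p}
  (now 7)
Step 3 adds 1:
  {q}  = {p,r}ᶜ
  (now 8)
Step 4: already closed under ᶜ and ∪.

Therefore σ(𝒜) = { ∅, {p}, {q}, {r}, {p,q}, {p,r}, {q,r}, Ω } (|σ(𝒜)| = 8).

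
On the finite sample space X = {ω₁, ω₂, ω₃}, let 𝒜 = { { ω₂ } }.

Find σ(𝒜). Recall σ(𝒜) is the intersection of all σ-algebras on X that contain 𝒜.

Seed the family with 𝒜 together with ∅ and X: { {}, { ω₂ }, X }.
Round 1 (1 new):
  { ω₁, ω₃ }  = complement { ω₂ }
  (now 4)
Round 2: closed — nothing new.

Therefore σ(𝒜) = { {}, { ω₂ }, { ω₁, ω₃ }, X } (|σ(𝒜)| = 4).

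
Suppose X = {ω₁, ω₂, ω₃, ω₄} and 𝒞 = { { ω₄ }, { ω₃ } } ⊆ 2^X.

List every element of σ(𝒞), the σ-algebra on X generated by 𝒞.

|σ(𝒞)| = 8.  σ(𝒞) = { {  }, { ω₃ }, { ω₄ }, { ω₁, ω₂ }, { ω₃, ω₄ }, { ω₁, ω₂, ω₃ }, { ω₁, ω₂, ω₄ }, X }

Derivation:
Start: 𝒞 ∪ {∅, X} = { {  }, { ω₃ }, { ω₄ }, X }.
Step 1. New:
  { ω₃, ω₄ }  = { ω₃ } ∪ { ω₄ }
  { ω₁, ω₂, ω₃ }  = ᶜ of { ω₄ }
  { ω₁, ω₂, ω₄ }  = ᶜ of { ω₃ }
Step 2: +1 →
  { ω₁, ω₂ }  = ᶜ of { ω₃, ω₄ }
Step 3: closed — nothing new.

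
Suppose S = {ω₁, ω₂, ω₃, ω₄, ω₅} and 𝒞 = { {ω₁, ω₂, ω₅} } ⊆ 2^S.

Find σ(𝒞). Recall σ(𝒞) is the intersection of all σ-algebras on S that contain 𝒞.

Answer: σ(𝒞) = { {}, {ω₃, ω₄}, {ω₁, ω₂, ω₅}, S }

Trace:
Initial family (3 sets): { {}, {ω₁, ω₂, ω₅}, S }.
Iteration 1 (1 new):
  {ω₃, ω₄}  = S∖{ω₁, ω₂, ω₅}
  [4 total]
Iteration 2: no new sets; the family is a σ-algebra.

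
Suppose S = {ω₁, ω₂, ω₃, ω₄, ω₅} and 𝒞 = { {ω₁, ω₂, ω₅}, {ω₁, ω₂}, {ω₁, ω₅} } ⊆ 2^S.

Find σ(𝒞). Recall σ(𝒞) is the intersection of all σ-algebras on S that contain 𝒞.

Take S₀ = 𝒞 ∪ {∅, S} = { {}, {ω₁, ω₂}, {ω₁, ω₅}, {ω₁, ω₂, ω₅}, S }.
Step 1: +3 →
  {ω₃, ω₄}  = {ω₁, ω₂, ω₅}ᶜ
  {ω₂, ω₃, ω₄}  = {ω₁, ω₅}ᶜ
  {ω₃, ω₄, ω₅}  = {ω₁, ω₂}ᶜ
  [8 total]
Step 2 (3 new):
  {ω₁, ω₂, ω₃, ω₄}  = {ω₃, ω₄} ∪ {ω₁, ω₂}
  {ω₁, ω₃, ω₄, ω₅}  = {ω₃, ω₄, ω₅} ∪ {ω₁, ω₅}
  {ω₂, ω₃, ω₄, ω₅}  = {ω₃, ω₄, ω₅} ∪ {ω₂, ω₃, ω₄}
  [11 total]
Step 3. New:
  {ω₁}  = {ω₂, ω₃, ω₄, ω₅}ᶜ
  {ω₂}  = {ω₁, ω₃, ω₄, ω₅}ᶜ
  {ω₅}  = {ω₁, ω₂, ω₃, ω₄}ᶜ
  [14 total]
Step 4 adds 2:
  {ω₂, ω₅}  = {ω₂} ∪ {ω₅}
  {ω₁, ω₃, ω₄}  = {ω₃, ω₄} ∪ {ω₁}
  [16 total]
Step 5: closed — nothing new.

Hence σ(𝒞) has 16 members: { {}, {ω₁}, {ω₂}, {ω₅}, {ω₁, ω₂}, {ω₁, ω₅}, {ω₂, ω₅}, {ω₃, ω₄}, {ω₁, ω₂, ω₅}, {ω₁, ω₃, ω₄}, {ω₂, ω₃, ω₄}, {ω₃, ω₄, ω₅}, {ω₁, ω₂, ω₃, ω₄}, {ω₁, ω₃, ω₄, ω₅}, {ω₂, ω₃, ω₄, ω₅}, S }.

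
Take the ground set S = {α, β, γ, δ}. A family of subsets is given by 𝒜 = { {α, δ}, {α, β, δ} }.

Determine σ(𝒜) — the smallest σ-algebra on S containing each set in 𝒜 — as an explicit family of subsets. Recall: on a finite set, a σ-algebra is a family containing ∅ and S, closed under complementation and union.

Initial family (4 sets): { {}, {α, δ}, {α, β, δ}, S }.
Iteration 1 (2 new):
  {γ}  = S∖{α, β, δ}
  {β, γ}  = S∖{α, δ}
  — 6 sets.
Iteration 2 (1 new):
  {α, γ, δ}  = {γ} ∪ {α, δ}
  — 7 sets.
Iteration 3: 1 new —
  {β}  = S∖{α, γ, δ}
  — 8 sets.
Iteration 4: no new sets; the family is a σ-algebra.

|σ(𝒜)| = 8.  σ(𝒜) = { {}, {β}, {γ}, {α, δ}, {β, γ}, {α, β, δ}, {α, γ, δ}, S }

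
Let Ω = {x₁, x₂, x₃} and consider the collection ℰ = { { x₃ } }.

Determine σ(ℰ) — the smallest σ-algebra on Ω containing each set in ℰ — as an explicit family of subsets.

|σ(ℰ)| = 4.  σ(ℰ) = { {  }, { x₃ }, { x₁, x₂ }, Ω }

Trace:
Initial family (3 sets): { {  }, { x₃ }, Ω }.
Round 1 adds 1:
  { x₁, x₂ }  = Ω∖{ x₃ }
  |family| = 4
Round 2: no new sets; the family is a σ-algebra.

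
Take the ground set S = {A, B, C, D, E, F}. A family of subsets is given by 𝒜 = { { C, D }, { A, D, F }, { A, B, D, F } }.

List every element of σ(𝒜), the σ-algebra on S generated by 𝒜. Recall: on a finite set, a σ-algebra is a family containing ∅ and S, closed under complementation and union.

Take S₀ = 𝒜 ∪ {∅, S} = { {  }, { C, D }, { A, D, F }, { A, B, D, F }, S }.
Iteration 1 (5 new):
  { C, E }  = ᶜ of { A, B, D, F }
  { B, C, E }  = ᶜ of { A, D, F }
  { A, B, E, F }  = ᶜ of { C, D }
  { A, C, D, F }  = { C, D } ∪ { A, D, F }
  { A, B, C, D, F }  = { C, D } ∪ { A, B, D, F }
  |family| = 10
Iteration 2. New:
  { E }  = ᶜ of { A, B, C, D, F }
  { B, E }  = ᶜ of { A, C, D, F }
  { C, D, E }  = { C, D } ∪ { C, E }
  { B, C, D, E }  = { C, D } ∪ { B, C, E }
  { A, B, C, E, F }  = { B, C, E } ∪ { A, B, E, F }
  { A, B, D, E, F }  = { A, B, D, F } ∪ { A, B, E, F }
  { A, C, D, E, F }  = { A, D, F } ∪ { C, E }
  |family| = 17
Iteration 3 (6 new):
  { B }  = ᶜ of { A, C, D, E, F }
  { C }  = ᶜ of { A, B, D, E, F }
  { D }  = ᶜ of { A, B, C, E, F }
  { A, F }  = ᶜ of { B, C, D, E }
  { A, B, F }  = ᶜ of { C, D, E }
  { A, D, E, F }  = { A, D, F } ∪ { E }
  |family| = 23
Iteration 4 adds 9:
  { B, C }  = ᶜ of { A, D, E, F }
  { B, D }  = { B } ∪ { D }
  { D, E }  = { E } ∪ { D }
  { A, C, F }  = { A, F } ∪ { C }
  { A, E, F }  = { A, F } ∪ { E }
  { B, C, D }  = { C, D } ∪ { B }
  { B, D, E }  = { B, E } ∪ { D }
  { A, B, C, F }  = { C } ∪ { A, B, F }
  { A, C, E, F }  = { A, F } ∪ { C, E }
  |family| = 32
Iteration 5: already closed under ᶜ and ∪.

Therefore σ(𝒜) = { {  }, { B }, { C }, { D }, { E }, { A, F }, { B, C }, { B, D }, { B, E }, { C, D }, { C, E }, { D, E }, { A, B, F }, { A, C, F }, { A, D, F }, { A, E, F }, { B, C, D }, { B, C, E }, { B, D, E }, { C, D, E }, { A, B, C, F }, { A, B, D, F }, { A, B, E, F }, { A, C, D, F }, { A, C, E, F }, { A, D, E, F }, { B, C, D, E }, { A, B, C, D, F }, { A, B, C, E, F }, { A, B, D, E, F }, { A, C, D, E, F }, S } (|σ(𝒜)| = 32).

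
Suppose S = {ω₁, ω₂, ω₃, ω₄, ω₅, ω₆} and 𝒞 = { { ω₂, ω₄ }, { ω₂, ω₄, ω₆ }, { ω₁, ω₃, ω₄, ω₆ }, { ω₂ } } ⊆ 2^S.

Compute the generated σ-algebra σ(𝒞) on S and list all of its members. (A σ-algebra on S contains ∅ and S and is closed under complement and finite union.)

Take S₀ = 𝒞 ∪ {∅, S} = { {  }, { ω₂ }, { ω₂, ω₄ }, { ω₂, ω₄, ω₆ }, { ω₁, ω₃, ω₄, ω₆ }, S }.
Iteration 1 adds 5:
  { ω₂, ω₅ }  = ᶜ of { ω₁, ω₃, ω₄, ω₆ }
  { ω₁, ω₃, ω₅ }  = ᶜ of { ω₂, ω₄, ω₆ }
  { ω₁, ω₃, ω₅, ω₆ }  = ᶜ of { ω₂, ω₄ }
  { ω₁, ω₂, ω₃, ω₄, ω₆ }  = { ω₂, ω₄, ω₆ } ∪ { ω₁, ω₃, ω₄, ω₆ }
  { ω₁, ω₃, ω₄, ω₅, ω₆ }  = ᶜ of { ω₂ }
Iteration 2: 6 new —
  { ω₅ }  = ᶜ of { ω₁, ω₂, ω₃, ω₄, ω₆ }
  { ω₂, ω₄, ω₅ }  = { ω₂, ω₅ } ∪ { ω₂, ω₄ }
  { ω₁, ω₂, ω₃, ω₅ }  = { ω₂, ω₅ } ∪ { ω₁, ω₃, ω₅ }
  { ω₂, ω₄, ω₅, ω₆ }  = { ω₂, ω₄, ω₆ } ∪ { ω₂, ω₅ }
  { ω₁, ω₂, ω₃, ω₄, ω₅ }  = { ω₁, ω₃, ω₅ } ∪ { ω₂, ω₄ }
  { ω₁, ω₂, ω₃, ω₅, ω₆ }  = { ω₁, ω₃, ω₅, ω₆ } ∪ { ω₂, ω₅ }
Iteration 3: +5 →
  { ω₄ }  = ᶜ of { ω₁, ω₂, ω₃, ω₅, ω₆ }
  { ω₆ }  = ᶜ of { ω₁, ω₂, ω₃, ω₄, ω₅ }
  { ω₁, ω₃ }  = ᶜ of { ω₂, ω₄, ω₅, ω₆ }
  { ω₄, ω₆ }  = ᶜ of { ω₁, ω₂, ω₃, ω₅ }
  { ω₁, ω₃, ω₆ }  = ᶜ of { ω₂, ω₄, ω₅ }
Iteration 4: +10 →
  { ω₂, ω₆ }  = { ω₂ } ∪ { ω₆ }
  { ω₄, ω₅ }  = { ω₅ } ∪ { ω₄ }
  { ω₅, ω₆ }  = { ω₆ } ∪ { ω₅ }
  { ω₁, ω₂, ω₃ }  = { ω₂ } ∪ { ω₁, ω₃ }
  { ω₁, ω₃, ω₄ }  = { ω₁, ω₃ } ∪ { ω₄ }
  { ω₂, ω₅, ω₆ }  = { ω₂, ω₅ } ∪ { ω₆ }
  { ω₄, ω₅, ω₆ }  = { ω₅ } ∪ { ω₄, ω₆ }
  { ω₁, ω₂, ω₃, ω₄ }  = { ω₁, ω₃ } ∪ { ω₂, ω₄ }
  { ω₁, ω₂, ω₃, ω₆ }  = { ω₁, ω₃, ω₆ } ∪ { ω₂ }
  { ω₁, ω₃, ω₄, ω₅ }  = { ω₁, ω₃, ω₅ } ∪ { ω₄ }
Iteration 5: stable.

σ(𝒞) = { {  }, { ω₂ }, { ω₄ }, { ω₅ }, { ω₆ }, { ω₁, ω₃ }, { ω₂, ω₄ }, { ω₂, ω₅ }, { ω₂, ω₆ }, { ω₄, ω₅ }, { ω₄, ω₆ }, { ω₅, ω₆ }, { ω₁, ω₂, ω₃ }, { ω₁, ω₃, ω₄ }, { ω₁, ω₃, ω₅ }, { ω₁, ω₃, ω₆ }, { ω₂, ω₄, ω₅ }, { ω₂, ω₄, ω₆ }, { ω₂, ω₅, ω₆ }, { ω₄, ω₅, ω₆ }, { ω₁, ω₂, ω₃, ω₄ }, { ω₁, ω₂, ω₃, ω₅ }, { ω₁, ω₂, ω₃, ω₆ }, { ω₁, ω₃, ω₄, ω₅ }, { ω₁, ω₃, ω₄, ω₆ }, { ω₁, ω₃, ω₅, ω₆ }, { ω₂, ω₄, ω₅, ω₆ }, { ω₁, ω₂, ω₃, ω₄, ω₅ }, { ω₁, ω₂, ω₃, ω₄, ω₆ }, { ω₁, ω₂, ω₃, ω₅, ω₆ }, { ω₁, ω₃, ω₄, ω₅, ω₆ }, S }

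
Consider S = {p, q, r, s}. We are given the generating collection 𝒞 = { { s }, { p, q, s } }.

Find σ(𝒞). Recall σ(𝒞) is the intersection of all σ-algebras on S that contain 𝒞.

σ(𝒞) = { ∅, { r }, { s }, { p, q }, { r, s }, { p, q, r }, { p, q, s }, S }

Working:
Begin from { ∅, { s }, { p, q, s }, S } (that is, 𝒞 plus ∅ and S).
Iteration 1 adds 2:
  { r }  = { p, q, s }ᶜ
  { p, q, r }  = { s }ᶜ
  — 6 sets.
Iteration 2. New:
  { r, s }  = { r } ∪ { s }
  — 7 sets.
Iteration 3 (1 new):
  { p, q }  = { r, s }ᶜ
  — 8 sets.
Iteration 4: closed — nothing new.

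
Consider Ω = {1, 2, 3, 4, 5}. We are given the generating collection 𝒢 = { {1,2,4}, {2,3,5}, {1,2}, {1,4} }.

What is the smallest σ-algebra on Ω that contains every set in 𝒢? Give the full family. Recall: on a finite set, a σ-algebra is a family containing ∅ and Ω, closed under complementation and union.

Start: 𝒢 ∪ {∅, Ω} = { ∅, {1,2}, {1,4}, {1,2,4}, {2,3,5}, Ω }.
Step 1: +3 →
  {3,5}  = {1,2,4}ᶜ
  {3,4,5}  = {1,2}ᶜ
  {1,2,3,5}  = {2,3,5} ∪ {1,2}
  — 9 sets.
Step 2: +3 →
  {4}  = {1,2,3,5}ᶜ
  {1,3,4,5}  = {3,4,5} ∪ {1,4}
  {2,3,4,5}  = {3,4,5} ∪ {2,3,5}
  — 12 sets.
Step 3 (2 new):
  {1}  = {2,3,4,5}ᶜ
  {2}  = {1,3,4,5}ᶜ
  — 14 sets.
Step 4 (2 new):
  {2,4}  = {4} ∪ {2}
  {1,3,5}  = {3,5} ∪ {1}
  — 16 sets.
Step 5: stable.

σ(𝒢) = { ∅, {1}, {2}, {4}, {1,2}, {1,4}, {2,4}, {3,5}, {1,2,4}, {1,3,5}, {2,3,5}, {3,4,5}, {1,2,3,5}, {1,3,4,5}, {2,3,4,5}, Ω }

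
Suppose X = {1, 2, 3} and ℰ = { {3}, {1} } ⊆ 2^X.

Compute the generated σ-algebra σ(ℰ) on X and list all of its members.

Take S₀ = ℰ ∪ {∅, X} = { {}, {1}, {3}, X }.
Round 1 adds 3:
  {1,2}  = X∖{3}
  {1,3}  = {3} ∪ {1}
  {2,3}  = X∖{1}
  [7 total]
Round 2. New:
  {2}  = X∖{1,3}
  [8 total]
Round 3: already closed under ᶜ and ∪.

Therefore σ(ℰ) = { {}, {1}, {2}, {3}, {1,2}, {1,3}, {2,3}, X } (|σ(ℰ)| = 8).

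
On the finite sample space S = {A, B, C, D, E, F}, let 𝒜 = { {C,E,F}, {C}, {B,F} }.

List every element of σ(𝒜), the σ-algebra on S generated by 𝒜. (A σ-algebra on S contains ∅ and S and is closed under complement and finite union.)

Initial family (5 sets): { {}, {C}, {B,F}, {C,E,F}, S }.
Pass 1: +5 →
  {A,B,D}  = S∖{C,E,F}
  {B,C,F}  = {C} ∪ {B,F}
  {A,C,D,E}  = S∖{B,F}
  {B,C,E,F}  = {C,E,F} ∪ {B,F}
  {A,B,D,E,F}  = S∖{C}
  (now 10)
Pass 2: 7 new —
  {A,D}  = S∖{B,C,E,F}
  {A,D,E}  = S∖{B,C,F}
  {A,B,C,D}  = {A,B,D} ∪ {C}
  {A,B,D,F}  = {B,F} ∪ {A,B,D}
  {A,B,C,D,E}  = {A,B,D} ∪ {A,C,D,E}
  {A,B,C,D,F}  = {B,C,F} ∪ {A,B,D}
  {A,C,D,E,F}  = {A,C,D,E} ∪ {C,E,F}
  (now 17)
Pass 3. New:
  {B}  = S∖{A,C,D,E,F}
  {E}  = S∖{A,B,C,D,F}
  {F}  = S∖{A,B,C,D,E}
  {C,E}  = S∖{A,B,D,F}
  {E,F}  = S∖{A,B,C,D}
  {A,C,D}  = {C} ∪ {A,D}
  {A,B,D,E}  = {A,D,E} ∪ {A,B,D}
  (now 24)
Pass 4 (8 new):
  {B,C}  = {B} ∪ {C}
  {B,E}  = {B} ∪ {E}
  {C,F}  = S∖{A,B,D,E}
  {A,D,F}  = {F} ∪ {A,D}
  {B,C,E}  = {B} ∪ {C,E}
  {B,E,F}  = S∖{A,C,D}
  {A,C,D,F}  = {F} ∪ {A,C,D}
  {A,D,E,F}  = {A,D,E} ∪ {E,F}
  (now 32)
After Pass 5 the family is unchanged; done.

σ(𝒜) = { {}, {B}, {C}, {E}, {F}, {A,D}, {B,C}, {B,E}, {B,F}, {C,E}, {C,F}, {E,F}, {A,B,D}, {A,C,D}, {A,D,E}, {A,D,F}, {B,C,E}, {B,C,F}, {B,E,F}, {C,E,F}, {A,B,C,D}, {A,B,D,E}, {A,B,D,F}, {A,C,D,E}, {A,C,D,F}, {A,D,E,F}, {B,C,E,F}, {A,B,C,D,E}, {A,B,C,D,F}, {A,B,D,E,F}, {A,C,D,E,F}, S }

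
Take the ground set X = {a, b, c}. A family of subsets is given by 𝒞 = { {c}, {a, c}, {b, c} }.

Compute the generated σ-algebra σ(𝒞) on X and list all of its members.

Begin from { ∅, {c}, {a, c}, {b, c}, X } (that is, 𝒞 plus ∅ and X).
Step 1: +3 →
  {a}  = {b, c}ᶜ
  {b}  = {a, c}ᶜ
  {a, b}  = {c}ᶜ
  |family| = 8
Step 2: closed — nothing new.

|σ(𝒞)| = 8.  σ(𝒞) = { ∅, {a}, {b}, {c}, {a, b}, {a, c}, {b, c}, X }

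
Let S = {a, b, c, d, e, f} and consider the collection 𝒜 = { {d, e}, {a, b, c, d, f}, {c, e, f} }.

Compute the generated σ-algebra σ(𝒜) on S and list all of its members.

Answer: σ(𝒜) = { ∅, {d}, {e}, {a, b}, {c, f}, {d, e}, {a, b, d}, {a, b, e}, {c, d, f}, {c, e, f}, {a, b, c, f}, {a, b, d, e}, {c, d, e, f}, {a, b, c, d, f}, {a, b, c, e, f}, S }

Trace:
Seed the family with 𝒜 together with ∅ and S: { ∅, {d, e}, {c, e, f}, {a, b, c, d, f}, S }.
Step 1. New:
  {e}  = complement {a, b, c, d, f}
  {a, b, d}  = complement {c, e, f}
  {a, b, c, f}  = complement {d, e}
  {c, d, e, f}  = {d, e} ∪ {c, e, f}
  — 9 sets.
Step 2: 3 new —
  {a, b}  = complement {c, d, e, f}
  {a, b, d, e}  = {a, b, d} ∪ {e}
  {a, b, c, e, f}  = {a, b, c, f} ∪ {e}
  — 12 sets.
Step 3 (3 new):
  {d}  = complement {a, b, c, e, f}
  {c, f}  = complement {a, b, d, e}
  {a, b, e}  = {a, b} ∪ {e}
  — 15 sets.
Step 4 adds 1:
  {c, d, f}  = complement {a, b, e}
  — 16 sets.
After Step 5 the family is unchanged; done.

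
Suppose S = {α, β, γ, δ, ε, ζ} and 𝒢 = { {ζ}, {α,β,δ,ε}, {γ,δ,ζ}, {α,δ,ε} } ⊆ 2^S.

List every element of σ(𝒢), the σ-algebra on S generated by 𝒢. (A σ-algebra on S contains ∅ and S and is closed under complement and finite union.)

σ(𝒢) (32 sets): { {}, {β}, {γ}, {δ}, {ζ}, {α,ε}, {β,γ}, {β,δ}, {β,ζ}, {γ,δ}, {γ,ζ}, {δ,ζ}, {α,β,ε}, {α,γ,ε}, {α,δ,ε}, {α,ε,ζ}, {β,γ,δ}, {β,γ,ζ}, {β,δ,ζ}, {γ,δ,ζ}, {α,β,γ,ε}, {α,β,δ,ε}, {α,β,ε,ζ}, {α,γ,δ,ε}, {α,γ,ε,ζ}, {α,δ,ε,ζ}, {β,γ,δ,ζ}, {α,β,γ,δ,ε}, {α,β,γ,ε,ζ}, {α,β,δ,ε,ζ}, {α,γ,δ,ε,ζ}, S }

Working:
Seed the family with 𝒢 together with ∅ and S: { {}, {ζ}, {α,δ,ε}, {γ,δ,ζ}, {α,β,δ,ε}, S }.
Round 1 adds 7:
  {γ,ζ}  = S∖{α,β,δ,ε}
  {α,β,ε}  = S∖{γ,δ,ζ}
  {β,γ,ζ}  = S∖{α,δ,ε}
  {α,δ,ε,ζ}  = {α,δ,ε} ∪ {ζ}
  {α,β,γ,δ,ε}  = S∖{ζ}
  {α,β,δ,ε,ζ}  = {α,β,δ,ε} ∪ {ζ}
  {α,γ,δ,ε,ζ}  = {α,δ,ε} ∪ {γ,δ,ζ}
  |family| = 13
Round 2 adds 6:
  {β}  = S∖{α,γ,δ,ε,ζ}
  {γ}  = S∖{α,β,δ,ε,ζ}
  {β,γ}  = S∖{α,δ,ε,ζ}
  {α,β,ε,ζ}  = {ζ} ∪ {α,β,ε}
  {β,γ,δ,ζ}  = {β,γ,ζ} ∪ {γ,δ,ζ}
  {α,β,γ,ε,ζ}  = {β,γ,ζ} ∪ {α,β,ε}
  |family| = 19
Round 3 (6 new):
  {δ}  = S∖{α,β,γ,ε,ζ}
  {α,ε}  = S∖{β,γ,δ,ζ}
  {β,ζ}  = {β} ∪ {ζ}
  {γ,δ}  = S∖{α,β,ε,ζ}
  {α,β,γ,ε}  = {γ} ∪ {α,β,ε}
  {α,γ,δ,ε}  = {α,δ,ε} ∪ {γ}
  |family| = 25
Round 4 (7 new):
  {β,δ}  = {β} ∪ {δ}
  {δ,ζ}  = S∖{α,β,γ,ε}
  {α,γ,ε}  = {γ} ∪ {α,ε}
  {α,ε,ζ}  = {ζ} ∪ {α,ε}
  {β,γ,δ}  = {γ,δ} ∪ {β}
  {β,δ,ζ}  = {β,ζ} ∪ {δ}
  {α,γ,ε,ζ}  = {γ,ζ} ∪ {α,ε}
  |family| = 32
Round 5: already closed under ᶜ and ∪.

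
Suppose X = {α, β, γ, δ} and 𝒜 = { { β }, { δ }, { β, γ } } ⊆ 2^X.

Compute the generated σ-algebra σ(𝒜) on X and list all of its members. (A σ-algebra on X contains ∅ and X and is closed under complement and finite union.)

|σ(𝒜)| = 16.  σ(𝒜) = { {  }, { α }, { β }, { γ }, { δ }, { α, β }, { α, γ }, { α, δ }, { β, γ }, { β, δ }, { γ, δ }, { α, β, γ }, { α, β, δ }, { α, γ, δ }, { β, γ, δ }, X }

Derivation:
Seed the family with 𝒜 together with ∅ and X: { {  }, { β }, { δ }, { β, γ }, X }.
Round 1: +5 →
  { α, δ }  = X∖{ β, γ }
  { β, δ }  = { δ } ∪ { β }
  { α, β, γ }  = X∖{ δ }
  { α, γ, δ }  = X∖{ β }
  { β, γ, δ }  = { β, γ } ∪ { δ }
  (now 10)
Round 2: 3 new —
  { α }  = X∖{ β, γ, δ }
  { α, γ }  = X∖{ β, δ }
  { α, β, δ }  = { β } ∪ { α, δ }
  (now 13)
Round 3 (2 new):
  { γ }  = X∖{ α, β, δ }
  { α, β }  = { β } ∪ { α }
  (now 15)
Round 4 adds 1:
  { γ, δ }  = X∖{ α, β }
  (now 16)
Round 5: already closed under ᶜ and ∪.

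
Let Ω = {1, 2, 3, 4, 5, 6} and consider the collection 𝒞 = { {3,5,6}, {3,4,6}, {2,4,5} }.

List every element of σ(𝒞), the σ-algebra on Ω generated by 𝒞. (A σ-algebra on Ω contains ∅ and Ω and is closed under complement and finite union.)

Start: 𝒞 ∪ {∅, Ω} = { {}, {2,4,5}, {3,4,6}, {3,5,6}, Ω }.
Step 1: +5 →
  {1,2,4}  = complement {3,5,6}
  {1,2,5}  = complement {3,4,6}
  {1,3,6}  = complement {2,4,5}
  {3,4,5,6}  = {3,5,6} ∪ {3,4,6}
  {2,3,4,5,6}  = {3,5,6} ∪ {2,4,5}
  (now 10)
Step 2. New:
  {1}  = complement {2,3,4,5,6}
  {1,2}  = complement {3,4,5,6}
  {1,2,4,5}  = {1,2,4} ∪ {1,2,5}
  {1,3,4,6}  = {1,3,6} ∪ {3,4,6}
  {1,3,5,6}  = {1,3,6} ∪ {3,5,6}
  {1,2,3,4,6}  = {1,3,6} ∪ {1,2,4}
  {1,2,3,5,6}  = {1,3,6} ∪ {1,2,5}
  {1,3,4,5,6}  = {1,3,6} ∪ {3,4,5,6}
  (now 18)
Step 3. New:
  {2}  = complement {1,3,4,5,6}
  {4}  = complement {1,2,3,5,6}
  {5}  = complement {1,2,3,4,6}
  {2,4}  = complement {1,3,5,6}
  {2,5}  = complement {1,3,4,6}
  {3,6}  = complement {1,2,4,5}
  {1,2,3,6}  = {1,2} ∪ {1,3,6}
  (now 25)
Step 4 (6 new):
  {1,4}  = {1} ∪ {4}
  {1,5}  = {1} ∪ {5}
  {4,5}  = complement {1,2,3,6}
  {2,3,6}  = {2} ∪ {3,6}
  {2,3,4,6}  = {2} ∪ {3,4,6}
  {2,3,5,6}  = {2,5} ∪ {3,5,6}
  (now 31)
Step 5: +1 →
  {1,4,5}  = complement {2,3,6}
  (now 32)
Step 6: no new sets; the family is a σ-algebra.

Therefore σ(𝒞) = { {}, {1}, {2}, {4}, {5}, {1,2}, {1,4}, {1,5}, {2,4}, {2,5}, {3,6}, {4,5}, {1,2,4}, {1,2,5}, {1,3,6}, {1,4,5}, {2,3,6}, {2,4,5}, {3,4,6}, {3,5,6}, {1,2,3,6}, {1,2,4,5}, {1,3,4,6}, {1,3,5,6}, {2,3,4,6}, {2,3,5,6}, {3,4,5,6}, {1,2,3,4,6}, {1,2,3,5,6}, {1,3,4,5,6}, {2,3,4,5,6}, Ω } (|σ(𝒞)| = 32).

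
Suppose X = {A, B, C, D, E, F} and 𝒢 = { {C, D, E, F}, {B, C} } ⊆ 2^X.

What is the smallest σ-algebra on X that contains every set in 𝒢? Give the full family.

σ(𝒢) = { {}, {A}, {B}, {C}, {A, B}, {A, C}, {B, C}, {A, B, C}, {D, E, F}, {A, D, E, F}, {B, D, E, F}, {C, D, E, F}, {A, B, D, E, F}, {A, C, D, E, F}, {B, C, D, E, F}, X }

Working:
Begin from { {}, {B, C}, {C, D, E, F}, X } (that is, 𝒢 plus ∅ and X).
Step 1. New:
  {A, B}  = ᶜ of {C, D, E, F}
  {A, D, E, F}  = ᶜ of {B, C}
  {B, C, D, E, F}  = {B, C} ∪ {C, D, E, F}
  [7 total]
Step 2: 4 new —
  {A}  = ᶜ of {B, C, D, E, F}
  {A, B, C}  = {B, C} ∪ {A, B}
  {A, B, D, E, F}  = {A, B} ∪ {A, D, E, F}
  {A, C, D, E, F}  = {C, D, E, F} ∪ {A, D, E, F}
  [11 total]
Step 3. New:
  {B}  = ᶜ of {A, C, D, E, F}
  {C}  = ᶜ of {A, B, D, E, F}
  {D, E, F}  = ᶜ of {A, B, C}
  [14 total]
Step 4: 2 new —
  {A, C}  = {C} ∪ {A}
  {B, D, E, F}  = {B} ∪ {D, E, F}
  [16 total]
Step 5: stable.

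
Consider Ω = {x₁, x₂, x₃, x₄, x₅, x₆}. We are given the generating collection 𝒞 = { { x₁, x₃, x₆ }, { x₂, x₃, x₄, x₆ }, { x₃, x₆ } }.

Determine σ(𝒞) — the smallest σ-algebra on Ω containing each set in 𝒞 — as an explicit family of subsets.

Begin from { {  }, { x₃, x₆ }, { x₁, x₃, x₆ }, { x₂, x₃, x₄, x₆ }, Ω } (that is, 𝒞 plus ∅ and Ω).
Step 1: 4 new —
  { x₁, x₅ }  = Ω∖{ x₂, x₃, x₄, x₆ }
  { x₂, x₄, x₅ }  = Ω∖{ x₁, x₃, x₆ }
  { x₁, x₂, x₄, x₅ }  = Ω∖{ x₃, x₆ }
  { x₁, x₂, x₃, x₄, x₆ }  = { x₂, x₃, x₄, x₆ } ∪ { x₁, x₃, x₆ }
  — 9 sets.
Step 2. New:
  { x₅ }  = Ω∖{ x₁, x₂, x₃, x₄, x₆ }
  { x₁, x₃, x₅, x₆ }  = { x₁, x₃, x₆ } ∪ { x₁, x₅ }
  { x₂, x₃, x₄, x₅, x₆ }  = { x₂, x₃, x₄, x₆ } ∪ { x₂, x₄, x₅ }
  — 12 sets.
Step 3 (3 new):
  { x₁ }  = Ω∖{ x₂, x₃, x₄, x₅, x₆ }
  { x₂, x₄ }  = Ω∖{ x₁, x₃, x₅, x₆ }
  { x₃, x₅, x₆ }  = { x₃, x₆ } ∪ { x₅ }
  — 15 sets.
Step 4 adds 1:
  { x₁, x₂, x₄ }  = Ω∖{ x₃, x₅, x₆ }
  — 16 sets.
Step 5: no new sets; the family is a σ-algebra.

Therefore σ(𝒞) = { {  }, { x₁ }, { x₅ }, { x₁, x₅ }, { x₂, x₄ }, { x₃, x₆ }, { x₁, x₂, x₄ }, { x₁, x₃, x₆ }, { x₂, x₄, x₅ }, { x₃, x₅, x₆ }, { x₁, x₂, x₄, x₅ }, { x₁, x₃, x₅, x₆ }, { x₂, x₃, x₄, x₆ }, { x₁, x₂, x₃, x₄, x₆ }, { x₂, x₃, x₄, x₅, x₆ }, Ω } (|σ(𝒞)| = 16).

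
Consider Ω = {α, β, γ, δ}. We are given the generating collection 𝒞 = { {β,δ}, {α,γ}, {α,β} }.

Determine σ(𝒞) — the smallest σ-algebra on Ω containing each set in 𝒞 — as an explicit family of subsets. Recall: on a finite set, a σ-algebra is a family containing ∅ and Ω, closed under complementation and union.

Begin from { {}, {α,β}, {α,γ}, {β,δ}, Ω } (that is, 𝒞 plus ∅ and Ω).
Pass 1. New:
  {γ,δ}  = Ω∖{α,β}
  {α,β,γ}  = {α,β} ∪ {α,γ}
  {α,β,δ}  = {α,β} ∪ {β,δ}
Pass 2 adds 4:
  {γ}  = Ω∖{α,β,δ}
  {δ}  = Ω∖{α,β,γ}
  {α,γ,δ}  = {γ,δ} ∪ {α,γ}
  {β,γ,δ}  = {γ,δ} ∪ {β,δ}
Pass 3: +2 →
  {α}  = Ω∖{β,γ,δ}
  {β}  = Ω∖{α,γ,δ}
Pass 4 (2 new):
  {α,δ}  = {δ} ∪ {α}
  {β,γ}  = {γ} ∪ {β}
Pass 5 adds nothing — fixpoint reached.

Hence σ(𝒞) has 16 members: { {}, {α}, {β}, {γ}, {δ}, {α,β}, {α,γ}, {α,δ}, {β,γ}, {β,δ}, {γ,δ}, {α,β,γ}, {α,β,δ}, {α,γ,δ}, {β,γ,δ}, Ω }.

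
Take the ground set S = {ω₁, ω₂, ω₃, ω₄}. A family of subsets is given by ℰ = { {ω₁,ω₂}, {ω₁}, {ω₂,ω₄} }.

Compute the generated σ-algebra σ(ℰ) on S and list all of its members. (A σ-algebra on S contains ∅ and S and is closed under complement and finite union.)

σ(ℰ) (16 sets): { {}, {ω₁}, {ω₂}, {ω₃}, {ω₄}, {ω₁,ω₂}, {ω₁,ω₃}, {ω₁,ω₄}, {ω₂,ω₃}, {ω₂,ω₄}, {ω₃,ω₄}, {ω₁,ω₂,ω₃}, {ω₁,ω₂,ω₄}, {ω₁,ω₃,ω₄}, {ω₂,ω₃,ω₄}, S }

Trace:
Initial family (5 sets): { {}, {ω₁}, {ω₁,ω₂}, {ω₂,ω₄}, S }.
Step 1 adds 4:
  {ω₁,ω₃}  = complement {ω₂,ω₄}
  {ω₃,ω₄}  = complement {ω₁,ω₂}
  {ω₁,ω₂,ω₄}  = {ω₁,ω₂} ∪ {ω₂,ω₄}
  {ω₂,ω₃,ω₄}  = complement {ω₁}
Step 2: +3 →
  {ω₃}  = complement {ω₁,ω₂,ω₄}
  {ω₁,ω₂,ω₃}  = {ω₁,ω₂} ∪ {ω₁,ω₃}
  {ω₁,ω₃,ω₄}  = {ω₃,ω₄} ∪ {ω₁,ω₃}
Step 3. New:
  {ω₂}  = complement {ω₁,ω₃,ω₄}
  {ω₄}  = complement {ω₁,ω₂,ω₃}
Step 4: 2 new —
  {ω₁,ω₄}  = {ω₄} ∪ {ω₁}
  {ω₂,ω₃}  = {ω₃} ∪ {ω₂}
Step 5: closed — nothing new.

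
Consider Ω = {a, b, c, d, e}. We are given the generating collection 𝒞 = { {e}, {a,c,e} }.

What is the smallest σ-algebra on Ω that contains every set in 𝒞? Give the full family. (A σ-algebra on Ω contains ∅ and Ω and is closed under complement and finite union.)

Seed the family with 𝒞 together with ∅ and Ω: { ∅, {e}, {a,c,e}, Ω }.
Round 1 (2 new):
  {b,d}  = Ω∖{a,c,e}
  {a,b,c,d}  = Ω∖{e}
  |family| = 6
Round 2 (1 new):
  {b,d,e}  = {b,d} ∪ {e}
  |family| = 7
Round 3: 1 new —
  {a,c}  = Ω∖{b,d,e}
  |family| = 8
Round 4: no new sets; the family is a σ-algebra.

Hence σ(𝒞) has 8 members: { ∅, {e}, {a,c}, {b,d}, {a,c,e}, {b,d,e}, {a,b,c,d}, Ω }.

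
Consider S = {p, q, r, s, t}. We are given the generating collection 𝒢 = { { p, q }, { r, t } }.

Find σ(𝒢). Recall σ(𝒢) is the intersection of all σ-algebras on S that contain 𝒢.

σ(𝒢) (8 sets): { ∅, { s }, { p, q }, { r, t }, { p, q, s }, { r, s, t }, { p, q, r, t }, S }

Trace:
Begin from { ∅, { p, q }, { r, t }, S } (that is, 𝒢 plus ∅ and S).
Pass 1. New:
  { p, q, s }  = S∖{ r, t }
  { r, s, t }  = S∖{ p, q }
  { p, q, r, t }  = { p, q } ∪ { r, t }
  — 7 sets.
Pass 2. New:
  { s }  = S∖{ p, q, r, t }
  — 8 sets.
Pass 3: closed — nothing new.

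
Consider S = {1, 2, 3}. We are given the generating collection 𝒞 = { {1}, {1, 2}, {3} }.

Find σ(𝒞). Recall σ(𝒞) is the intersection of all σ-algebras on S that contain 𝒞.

Start: 𝒞 ∪ {∅, S} = { {}, {1}, {3}, {1, 2}, S }.
Round 1: 2 new —
  {1, 3}  = {3} ∪ {1}
  {2, 3}  = {1}ᶜ
  [7 total]
Round 2: +1 →
  {2}  = {1, 3}ᶜ
  [8 total]
Round 3: already closed under ᶜ and ∪.

|σ(𝒞)| = 8.  σ(𝒞) = { {}, {1}, {2}, {3}, {1, 2}, {1, 3}, {2, 3}, S }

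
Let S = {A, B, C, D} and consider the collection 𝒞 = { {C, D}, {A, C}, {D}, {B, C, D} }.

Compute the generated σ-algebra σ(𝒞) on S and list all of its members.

|σ(𝒞)| = 16.  σ(𝒞) = { ∅, {A}, {B}, {C}, {D}, {A, B}, {A, C}, {A, D}, {B, C}, {B, D}, {C, D}, {A, B, C}, {A, B, D}, {A, C, D}, {B, C, D}, S }

Trace:
Take S₀ = 𝒞 ∪ {∅, S} = { ∅, {D}, {A, C}, {C, D}, {B, C, D}, S }.
Round 1: +5 →
  {A}  = S∖{B, C, D}
  {A, B}  = S∖{C, D}
  {B, D}  = S∖{A, C}
  {A, B, C}  = S∖{D}
  {A, C, D}  = {C, D} ∪ {A, C}
  [11 total]
Round 2 (3 new):
  {B}  = S∖{A, C, D}
  {A, D}  = {D} ∪ {A}
  {A, B, D}  = {A, B} ∪ {D}
  [14 total]
Round 3. New:
  {C}  = S∖{A, B, D}
  {B, C}  = S∖{A, D}
  [16 total]
Round 4: closed — nothing new.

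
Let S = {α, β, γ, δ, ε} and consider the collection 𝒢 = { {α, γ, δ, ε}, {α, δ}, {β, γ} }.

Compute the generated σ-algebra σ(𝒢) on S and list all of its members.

Seed the family with 𝒢 together with ∅ and S: { {}, {α, δ}, {β, γ}, {α, γ, δ, ε}, S }.
Round 1: +4 →
  {β}  = ᶜ of {α, γ, δ, ε}
  {α, δ, ε}  = ᶜ of {β, γ}
  {β, γ, ε}  = ᶜ of {α, δ}
  {α, β, γ, δ}  = {β, γ} ∪ {α, δ}
  |family| = 9
Round 2: 3 new —
  {ε}  = ᶜ of {α, β, γ, δ}
  {α, β, δ}  = {β} ∪ {α, δ}
  {α, β, δ, ε}  = {α, δ, ε} ∪ {β}
  |family| = 12
Round 3: 3 new —
  {γ}  = ᶜ of {α, β, δ, ε}
  {β, ε}  = {β} ∪ {ε}
  {γ, ε}  = ᶜ of {α, β, δ}
  |family| = 15
Round 4 adds 1:
  {α, γ, δ}  = ᶜ of {β, ε}
  |family| = 16
Round 5: stable.

σ(𝒢) = { {}, {β}, {γ}, {ε}, {α, δ}, {β, γ}, {β, ε}, {γ, ε}, {α, β, δ}, {α, γ, δ}, {α, δ, ε}, {β, γ, ε}, {α, β, γ, δ}, {α, β, δ, ε}, {α, γ, δ, ε}, S }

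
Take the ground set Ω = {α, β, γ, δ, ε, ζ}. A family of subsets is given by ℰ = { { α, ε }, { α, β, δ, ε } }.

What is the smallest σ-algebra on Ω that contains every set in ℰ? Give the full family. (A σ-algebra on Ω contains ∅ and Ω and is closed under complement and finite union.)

Start: ℰ ∪ {∅, Ω} = { ∅, { α, ε }, { α, β, δ, ε }, Ω }.
Round 1 adds 2:
  { γ, ζ }  = Ω∖{ α, β, δ, ε }
  { β, γ, δ, ζ }  = Ω∖{ α, ε }
  |family| = 6
Round 2. New:
  { α, γ, ε, ζ }  = { γ, ζ } ∪ { α, ε }
  |family| = 7
Round 3 adds 1:
  { β, δ }  = Ω∖{ α, γ, ε, ζ }
  |family| = 8
Round 4 adds nothing — fixpoint reached.

|σ(ℰ)| = 8.  σ(ℰ) = { ∅, { α, ε }, { β, δ }, { γ, ζ }, { α, β, δ, ε }, { α, γ, ε, ζ }, { β, γ, δ, ζ }, Ω }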